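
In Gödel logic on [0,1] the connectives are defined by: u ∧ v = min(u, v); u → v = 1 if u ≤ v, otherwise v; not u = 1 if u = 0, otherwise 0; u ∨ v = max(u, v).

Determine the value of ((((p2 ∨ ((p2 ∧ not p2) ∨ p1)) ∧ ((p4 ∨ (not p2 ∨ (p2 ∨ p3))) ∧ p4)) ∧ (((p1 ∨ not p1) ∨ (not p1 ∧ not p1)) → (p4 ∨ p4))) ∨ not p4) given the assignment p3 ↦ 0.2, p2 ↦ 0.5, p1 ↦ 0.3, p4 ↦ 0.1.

0.10

not p2: Gödel ¬ of 0.5 = 0 (operand ≠ 0)
(p2 ∧ not p2) = min(0.5, 0) = 0
((p2 ∧ not p2) ∨ p1) = max(0, 0.3) = 0.3
(p2 ∨ ((p2 ∧ not p2) ∨ p1)) = max(0.5, 0.3) = 0.5
not p2: Gödel ¬ of 0.5 = 0 (operand ≠ 0)
(p2 ∨ p3) = max(0.5, 0.2) = 0.5
(not p2 ∨ (p2 ∨ p3)) = max(0, 0.5) = 0.5
(p4 ∨ (not p2 ∨ (p2 ∨ p3))) = max(0.1, 0.5) = 0.5
((p4 ∨ (not p2 ∨ (p2 ∨ p3))) ∧ p4) = min(0.5, 0.1) = 0.1
((p2 ∨ ((p2 ∧ not p2) ∨ p1)) ∧ ((p4 ∨ (not p2 ∨ (p2 ∨ p3))) ∧ p4)) = min(0.5, 0.1) = 0.1
not p1: Gödel ¬ of 0.3 = 0 (operand ≠ 0)
(p1 ∨ not p1) = max(0.3, 0) = 0.3
not p1: Gödel ¬ of 0.3 = 0 (operand ≠ 0)
not p1: Gödel ¬ of 0.3 = 0 (operand ≠ 0)
(not p1 ∧ not p1) = min(0, 0) = 0
((p1 ∨ not p1) ∨ (not p1 ∧ not p1)) = max(0.3, 0) = 0.3
(p4 ∨ p4) = max(0.1, 0.1) = 0.1
(((p1 ∨ not p1) ∨ (not p1 ∧ not p1)) → (p4 ∨ p4)): 0.3 > 0.1, so result = 0.1
(((p2 ∨ ((p2 ∧ not p2) ∨ p1)) ∧ ((p4 ∨ (not p2 ∨ (p2 ∨ p3))) ∧ p4)) ∧ (((p1 ∨ not p1) ∨ (not p1 ∧ not p1)) → (p4 ∨ p4))) = min(0.1, 0.1) = 0.1
not p4: Gödel ¬ of 0.1 = 0 (operand ≠ 0)
((((p2 ∨ ((p2 ∧ not p2) ∨ p1)) ∧ ((p4 ∨ (not p2 ∨ (p2 ∨ p3))) ∧ p4)) ∧ (((p1 ∨ not p1) ∨ (not p1 ∧ not p1)) → (p4 ∨ p4))) ∨ not p4) = max(0.1, 0) = 0.1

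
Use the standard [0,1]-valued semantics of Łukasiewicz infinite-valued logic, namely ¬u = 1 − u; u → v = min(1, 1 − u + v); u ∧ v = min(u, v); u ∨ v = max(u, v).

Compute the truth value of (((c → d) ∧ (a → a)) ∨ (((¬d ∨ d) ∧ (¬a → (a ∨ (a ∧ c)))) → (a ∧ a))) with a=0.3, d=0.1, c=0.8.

(c → d): min(1, 1 − 0.8 + 0.1) = 0.3
(a → a): min(1, 1 − 0.3 + 0.3) = 1
((c → d) ∧ (a → a)) = min(0.3, 1) = 0.3
¬d: Łukasiewicz ¬ gives 1 − 0.1 = 0.9
(¬d ∨ d) = max(0.9, 0.1) = 0.9
¬a: Łukasiewicz ¬ gives 1 − 0.3 = 0.7
(a ∧ c) = min(0.3, 0.8) = 0.3
(a ∨ (a ∧ c)) = max(0.3, 0.3) = 0.3
(¬a → (a ∨ (a ∧ c))): min(1, 1 − 0.7 + 0.3) = 0.6
((¬d ∨ d) ∧ (¬a → (a ∨ (a ∧ c)))) = min(0.9, 0.6) = 0.6
(a ∧ a) = min(0.3, 0.3) = 0.3
(((¬d ∨ d) ∧ (¬a → (a ∨ (a ∧ c)))) → (a ∧ a)): min(1, 1 − 0.6 + 0.3) = 0.7
(((c → d) ∧ (a → a)) ∨ (((¬d ∨ d) ∧ (¬a → (a ∨ (a ∧ c)))) → (a ∧ a))) = max(0.3, 0.7) = 0.7

0.70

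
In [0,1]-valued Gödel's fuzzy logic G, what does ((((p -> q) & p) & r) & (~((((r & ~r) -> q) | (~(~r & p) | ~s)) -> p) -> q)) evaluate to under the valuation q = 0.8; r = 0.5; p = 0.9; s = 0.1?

0.50

(p -> q): 0.9 > 0.8, so result = 0.8
((p -> q) & p) = min(0.8, 0.9) = 0.8
(((p -> q) & p) & r) = min(0.8, 0.5) = 0.5
~r: Gödel ¬ of 0.5 = 0 (operand ≠ 0)
(r & ~r) = min(0.5, 0) = 0
((r & ~r) -> q): 0 ≤ 0.8, so result = 1
~r: Gödel ¬ of 0.5 = 0 (operand ≠ 0)
(~r & p) = min(0, 0.9) = 0
~(~r & p): Gödel ¬ of 0 = 1 (operand is 0)
~s: Gödel ¬ of 0.1 = 0 (operand ≠ 0)
(~(~r & p) | ~s) = max(1, 0) = 1
(((r & ~r) -> q) | (~(~r & p) | ~s)) = max(1, 1) = 1
((((r & ~r) -> q) | (~(~r & p) | ~s)) -> p): 1 > 0.9, so result = 0.9
~((((r & ~r) -> q) | (~(~r & p) | ~s)) -> p): Gödel ¬ of 0.9 = 0 (operand ≠ 0)
(~((((r & ~r) -> q) | (~(~r & p) | ~s)) -> p) -> q): 0 ≤ 0.8, so result = 1
((((p -> q) & p) & r) & (~((((r & ~r) -> q) | (~(~r & p) | ~s)) -> p) -> q)) = min(0.5, 1) = 0.5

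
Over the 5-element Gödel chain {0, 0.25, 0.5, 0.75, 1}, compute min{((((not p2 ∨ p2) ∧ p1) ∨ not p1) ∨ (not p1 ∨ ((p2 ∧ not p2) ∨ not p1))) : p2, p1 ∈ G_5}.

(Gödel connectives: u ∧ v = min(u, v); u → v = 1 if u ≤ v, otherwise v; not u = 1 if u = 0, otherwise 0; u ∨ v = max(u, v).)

0.25

The minimum is attained at p2 = 0, p1 = 0.25:
  not p2: Gödel ¬ of 0 = 1 (operand is 0)
  (not p2 ∨ p2) = max(1, 0) = 1
  ((not p2 ∨ p2) ∧ p1) = min(1, 0.25) = 0.25
  not p1: Gödel ¬ of 0.25 = 0 (operand ≠ 0)
  (((not p2 ∨ p2) ∧ p1) ∨ not p1) = max(0.25, 0) = 0.25
  not p1: Gödel ¬ of 0.25 = 0 (operand ≠ 0)
  not p2: Gödel ¬ of 0 = 1 (operand is 0)
  (p2 ∧ not p2) = min(0, 1) = 0
  not p1: Gödel ¬ of 0.25 = 0 (operand ≠ 0)
  ((p2 ∧ not p2) ∨ not p1) = max(0, 0) = 0
  (not p1 ∨ ((p2 ∧ not p2) ∨ not p1)) = max(0, 0) = 0
  ((((not p2 ∨ p2) ∧ p1) ∨ not p1) ∨ (not p1 ∨ ((p2 ∧ not p2) ∨ not p1))) = max(0.25, 0) = 0.25
Checking all 25 assignments confirms none give a value below 0.25.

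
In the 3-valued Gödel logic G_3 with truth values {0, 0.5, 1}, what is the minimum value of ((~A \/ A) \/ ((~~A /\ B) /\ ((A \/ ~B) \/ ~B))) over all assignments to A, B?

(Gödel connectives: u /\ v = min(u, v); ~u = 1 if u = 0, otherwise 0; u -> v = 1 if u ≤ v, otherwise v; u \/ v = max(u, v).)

The minimum is attained at A = 0.5, B = 0:
  ~A: Gödel ¬ of 0.5 = 0 (operand ≠ 0)
  (~A \/ A) = max(0, 0.5) = 0.5
  ~A: Gödel ¬ of 0.5 = 0 (operand ≠ 0)
  ~~A: Gödel ¬ of 0 = 1 (operand is 0)
  (~~A /\ B) = min(1, 0) = 0
  ~B: Gödel ¬ of 0 = 1 (operand is 0)
  (A \/ ~B) = max(0.5, 1) = 1
  ~B: Gödel ¬ of 0 = 1 (operand is 0)
  ((A \/ ~B) \/ ~B) = max(1, 1) = 1
  ((~~A /\ B) /\ ((A \/ ~B) \/ ~B)) = min(0, 1) = 0
  ((~A \/ A) \/ ((~~A /\ B) /\ ((A \/ ~B) \/ ~B))) = max(0.5, 0) = 0.5
Checking all 9 assignments confirms none give a value below 0.50.

0.50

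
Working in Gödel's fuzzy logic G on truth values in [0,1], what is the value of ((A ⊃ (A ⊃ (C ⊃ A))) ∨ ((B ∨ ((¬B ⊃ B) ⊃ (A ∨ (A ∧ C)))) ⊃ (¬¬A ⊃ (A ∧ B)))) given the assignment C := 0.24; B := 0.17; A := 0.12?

1.00

(C ⊃ A): 0.24 > 0.12, so result = 0.12
(A ⊃ (C ⊃ A)): 0.12 ≤ 0.12, so result = 1
(A ⊃ (A ⊃ (C ⊃ A))): 0.12 ≤ 1, so result = 1
¬B: Gödel ¬ of 0.17 = 0 (operand ≠ 0)
(¬B ⊃ B): 0 ≤ 0.17, so result = 1
(A ∧ C) = min(0.12, 0.24) = 0.12
(A ∨ (A ∧ C)) = max(0.12, 0.12) = 0.12
((¬B ⊃ B) ⊃ (A ∨ (A ∧ C))): 1 > 0.12, so result = 0.12
(B ∨ ((¬B ⊃ B) ⊃ (A ∨ (A ∧ C)))) = max(0.17, 0.12) = 0.17
¬A: Gödel ¬ of 0.12 = 0 (operand ≠ 0)
¬¬A: Gödel ¬ of 0 = 1 (operand is 0)
(A ∧ B) = min(0.12, 0.17) = 0.12
(¬¬A ⊃ (A ∧ B)): 1 > 0.12, so result = 0.12
((B ∨ ((¬B ⊃ B) ⊃ (A ∨ (A ∧ C)))) ⊃ (¬¬A ⊃ (A ∧ B))): 0.17 > 0.12, so result = 0.12
((A ⊃ (A ⊃ (C ⊃ A))) ∨ ((B ∨ ((¬B ⊃ B) ⊃ (A ∨ (A ∧ C)))) ⊃ (¬¬A ⊃ (A ∧ B)))) = max(1, 0.12) = 1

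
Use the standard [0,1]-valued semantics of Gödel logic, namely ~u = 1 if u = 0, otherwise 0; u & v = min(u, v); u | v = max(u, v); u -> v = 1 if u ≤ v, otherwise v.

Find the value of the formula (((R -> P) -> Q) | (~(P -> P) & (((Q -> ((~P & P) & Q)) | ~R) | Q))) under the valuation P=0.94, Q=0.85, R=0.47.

0.85

(R -> P): 0.47 ≤ 0.94, so result = 1
((R -> P) -> Q): 1 > 0.85, so result = 0.85
(P -> P): 0.94 ≤ 0.94, so result = 1
~(P -> P): Gödel ¬ of 1 = 0 (operand ≠ 0)
~P: Gödel ¬ of 0.94 = 0 (operand ≠ 0)
(~P & P) = min(0, 0.94) = 0
((~P & P) & Q) = min(0, 0.85) = 0
(Q -> ((~P & P) & Q)): 0.85 > 0, so result = 0
~R: Gödel ¬ of 0.47 = 0 (operand ≠ 0)
((Q -> ((~P & P) & Q)) | ~R) = max(0, 0) = 0
(((Q -> ((~P & P) & Q)) | ~R) | Q) = max(0, 0.85) = 0.85
(~(P -> P) & (((Q -> ((~P & P) & Q)) | ~R) | Q)) = min(0, 0.85) = 0
(((R -> P) -> Q) | (~(P -> P) & (((Q -> ((~P & P) & Q)) | ~R) | Q))) = max(0.85, 0) = 0.85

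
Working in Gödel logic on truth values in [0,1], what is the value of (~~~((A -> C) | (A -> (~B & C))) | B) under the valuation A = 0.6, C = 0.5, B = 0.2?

(A -> C): 0.6 > 0.5, so result = 0.5
~B: Gödel ¬ of 0.2 = 0 (operand ≠ 0)
(~B & C) = min(0, 0.5) = 0
(A -> (~B & C)): 0.6 > 0, so result = 0
((A -> C) | (A -> (~B & C))) = max(0.5, 0) = 0.5
~((A -> C) | (A -> (~B & C))): Gödel ¬ of 0.5 = 0 (operand ≠ 0)
~~((A -> C) | (A -> (~B & C))): Gödel ¬ of 0 = 1 (operand is 0)
~~~((A -> C) | (A -> (~B & C))): Gödel ¬ of 1 = 0 (operand ≠ 0)
(~~~((A -> C) | (A -> (~B & C))) | B) = max(0, 0.2) = 0.2

0.20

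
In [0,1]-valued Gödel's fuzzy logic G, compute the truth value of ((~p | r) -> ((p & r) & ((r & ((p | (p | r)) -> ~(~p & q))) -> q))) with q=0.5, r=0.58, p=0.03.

0.03

~p: Gödel ¬ of 0.03 = 0 (operand ≠ 0)
(~p | r) = max(0, 0.58) = 0.58
(p & r) = min(0.03, 0.58) = 0.03
(p | r) = max(0.03, 0.58) = 0.58
(p | (p | r)) = max(0.03, 0.58) = 0.58
~p: Gödel ¬ of 0.03 = 0 (operand ≠ 0)
(~p & q) = min(0, 0.5) = 0
~(~p & q): Gödel ¬ of 0 = 1 (operand is 0)
((p | (p | r)) -> ~(~p & q)): 0.58 ≤ 1, so result = 1
(r & ((p | (p | r)) -> ~(~p & q))) = min(0.58, 1) = 0.58
((r & ((p | (p | r)) -> ~(~p & q))) -> q): 0.58 > 0.5, so result = 0.5
((p & r) & ((r & ((p | (p | r)) -> ~(~p & q))) -> q)) = min(0.03, 0.5) = 0.03
((~p | r) -> ((p & r) & ((r & ((p | (p | r)) -> ~(~p & q))) -> q))): 0.58 > 0.03, so result = 0.03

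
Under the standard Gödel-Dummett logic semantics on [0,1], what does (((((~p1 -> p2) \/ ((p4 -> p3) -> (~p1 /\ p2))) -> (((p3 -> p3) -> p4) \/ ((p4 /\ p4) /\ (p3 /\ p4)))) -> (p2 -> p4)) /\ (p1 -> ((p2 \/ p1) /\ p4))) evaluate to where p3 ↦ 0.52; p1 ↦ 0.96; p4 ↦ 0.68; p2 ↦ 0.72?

~p1: Gödel ¬ of 0.96 = 0 (operand ≠ 0)
(~p1 -> p2): 0 ≤ 0.72, so result = 1
(p4 -> p3): 0.68 > 0.52, so result = 0.52
~p1: Gödel ¬ of 0.96 = 0 (operand ≠ 0)
(~p1 /\ p2) = min(0, 0.72) = 0
((p4 -> p3) -> (~p1 /\ p2)): 0.52 > 0, so result = 0
((~p1 -> p2) \/ ((p4 -> p3) -> (~p1 /\ p2))) = max(1, 0) = 1
(p3 -> p3): 0.52 ≤ 0.52, so result = 1
((p3 -> p3) -> p4): 1 > 0.68, so result = 0.68
(p4 /\ p4) = min(0.68, 0.68) = 0.68
(p3 /\ p4) = min(0.52, 0.68) = 0.52
((p4 /\ p4) /\ (p3 /\ p4)) = min(0.68, 0.52) = 0.52
(((p3 -> p3) -> p4) \/ ((p4 /\ p4) /\ (p3 /\ p4))) = max(0.68, 0.52) = 0.68
(((~p1 -> p2) \/ ((p4 -> p3) -> (~p1 /\ p2))) -> (((p3 -> p3) -> p4) \/ ((p4 /\ p4) /\ (p3 /\ p4)))): 1 > 0.68, so result = 0.68
(p2 -> p4): 0.72 > 0.68, so result = 0.68
((((~p1 -> p2) \/ ((p4 -> p3) -> (~p1 /\ p2))) -> (((p3 -> p3) -> p4) \/ ((p4 /\ p4) /\ (p3 /\ p4)))) -> (p2 -> p4)): 0.68 ≤ 0.68, so result = 1
(p2 \/ p1) = max(0.72, 0.96) = 0.96
((p2 \/ p1) /\ p4) = min(0.96, 0.68) = 0.68
(p1 -> ((p2 \/ p1) /\ p4)): 0.96 > 0.68, so result = 0.68
(((((~p1 -> p2) \/ ((p4 -> p3) -> (~p1 /\ p2))) -> (((p3 -> p3) -> p4) \/ ((p4 /\ p4) /\ (p3 /\ p4)))) -> (p2 -> p4)) /\ (p1 -> ((p2 \/ p1) /\ p4))) = min(1, 0.68) = 0.68

0.68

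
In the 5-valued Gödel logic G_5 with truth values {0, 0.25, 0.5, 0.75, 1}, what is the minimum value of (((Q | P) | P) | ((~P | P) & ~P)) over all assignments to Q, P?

0.25

The minimum is attained at Q = 0, P = 0.25:
  (Q | P) = max(0, 0.25) = 0.25
  ((Q | P) | P) = max(0.25, 0.25) = 0.25
  ~P: Gödel ¬ of 0.25 = 0 (operand ≠ 0)
  (~P | P) = max(0, 0.25) = 0.25
  ~P: Gödel ¬ of 0.25 = 0 (operand ≠ 0)
  ((~P | P) & ~P) = min(0.25, 0) = 0
  (((Q | P) | P) | ((~P | P) & ~P)) = max(0.25, 0) = 0.25
Checking all 25 assignments confirms none give a value below 0.25.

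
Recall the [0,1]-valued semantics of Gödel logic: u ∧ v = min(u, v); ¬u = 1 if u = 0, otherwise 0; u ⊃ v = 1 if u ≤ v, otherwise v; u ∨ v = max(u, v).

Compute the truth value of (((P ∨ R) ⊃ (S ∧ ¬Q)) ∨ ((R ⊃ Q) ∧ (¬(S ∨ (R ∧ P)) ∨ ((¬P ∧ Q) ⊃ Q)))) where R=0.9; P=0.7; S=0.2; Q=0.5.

0.50

(P ∨ R) = max(0.7, 0.9) = 0.9
¬Q: Gödel ¬ of 0.5 = 0 (operand ≠ 0)
(S ∧ ¬Q) = min(0.2, 0) = 0
((P ∨ R) ⊃ (S ∧ ¬Q)): 0.9 > 0, so result = 0
(R ⊃ Q): 0.9 > 0.5, so result = 0.5
(R ∧ P) = min(0.9, 0.7) = 0.7
(S ∨ (R ∧ P)) = max(0.2, 0.7) = 0.7
¬(S ∨ (R ∧ P)): Gödel ¬ of 0.7 = 0 (operand ≠ 0)
¬P: Gödel ¬ of 0.7 = 0 (operand ≠ 0)
(¬P ∧ Q) = min(0, 0.5) = 0
((¬P ∧ Q) ⊃ Q): 0 ≤ 0.5, so result = 1
(¬(S ∨ (R ∧ P)) ∨ ((¬P ∧ Q) ⊃ Q)) = max(0, 1) = 1
((R ⊃ Q) ∧ (¬(S ∨ (R ∧ P)) ∨ ((¬P ∧ Q) ⊃ Q))) = min(0.5, 1) = 0.5
(((P ∨ R) ⊃ (S ∧ ¬Q)) ∨ ((R ⊃ Q) ∧ (¬(S ∨ (R ∧ P)) ∨ ((¬P ∧ Q) ⊃ Q)))) = max(0, 0.5) = 0.5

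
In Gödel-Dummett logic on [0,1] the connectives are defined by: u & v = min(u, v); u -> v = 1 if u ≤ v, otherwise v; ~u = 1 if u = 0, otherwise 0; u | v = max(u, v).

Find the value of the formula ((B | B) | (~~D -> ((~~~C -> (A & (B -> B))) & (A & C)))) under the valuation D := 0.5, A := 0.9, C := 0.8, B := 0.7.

0.80

(B | B) = max(0.7, 0.7) = 0.7
~D: Gödel ¬ of 0.5 = 0 (operand ≠ 0)
~~D: Gödel ¬ of 0 = 1 (operand is 0)
~C: Gödel ¬ of 0.8 = 0 (operand ≠ 0)
~~C: Gödel ¬ of 0 = 1 (operand is 0)
~~~C: Gödel ¬ of 1 = 0 (operand ≠ 0)
(B -> B): 0.7 ≤ 0.7, so result = 1
(A & (B -> B)) = min(0.9, 1) = 0.9
(~~~C -> (A & (B -> B))): 0 ≤ 0.9, so result = 1
(A & C) = min(0.9, 0.8) = 0.8
((~~~C -> (A & (B -> B))) & (A & C)) = min(1, 0.8) = 0.8
(~~D -> ((~~~C -> (A & (B -> B))) & (A & C))): 1 > 0.8, so result = 0.8
((B | B) | (~~D -> ((~~~C -> (A & (B -> B))) & (A & C)))) = max(0.7, 0.8) = 0.8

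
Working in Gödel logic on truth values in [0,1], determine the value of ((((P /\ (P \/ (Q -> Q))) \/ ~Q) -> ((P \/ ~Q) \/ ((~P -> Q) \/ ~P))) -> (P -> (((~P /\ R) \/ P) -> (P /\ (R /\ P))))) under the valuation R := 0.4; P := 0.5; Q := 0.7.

(Q -> Q): 0.7 ≤ 0.7, so result = 1
(P \/ (Q -> Q)) = max(0.5, 1) = 1
(P /\ (P \/ (Q -> Q))) = min(0.5, 1) = 0.5
~Q: Gödel ¬ of 0.7 = 0 (operand ≠ 0)
((P /\ (P \/ (Q -> Q))) \/ ~Q) = max(0.5, 0) = 0.5
~Q: Gödel ¬ of 0.7 = 0 (operand ≠ 0)
(P \/ ~Q) = max(0.5, 0) = 0.5
~P: Gödel ¬ of 0.5 = 0 (operand ≠ 0)
(~P -> Q): 0 ≤ 0.7, so result = 1
~P: Gödel ¬ of 0.5 = 0 (operand ≠ 0)
((~P -> Q) \/ ~P) = max(1, 0) = 1
((P \/ ~Q) \/ ((~P -> Q) \/ ~P)) = max(0.5, 1) = 1
(((P /\ (P \/ (Q -> Q))) \/ ~Q) -> ((P \/ ~Q) \/ ((~P -> Q) \/ ~P))): 0.5 ≤ 1, so result = 1
~P: Gödel ¬ of 0.5 = 0 (operand ≠ 0)
(~P /\ R) = min(0, 0.4) = 0
((~P /\ R) \/ P) = max(0, 0.5) = 0.5
(R /\ P) = min(0.4, 0.5) = 0.4
(P /\ (R /\ P)) = min(0.5, 0.4) = 0.4
(((~P /\ R) \/ P) -> (P /\ (R /\ P))): 0.5 > 0.4, so result = 0.4
(P -> (((~P /\ R) \/ P) -> (P /\ (R /\ P)))): 0.5 > 0.4, so result = 0.4
((((P /\ (P \/ (Q -> Q))) \/ ~Q) -> ((P \/ ~Q) \/ ((~P -> Q) \/ ~P))) -> (P -> (((~P /\ R) \/ P) -> (P /\ (R /\ P))))): 1 > 0.4, so result = 0.4

0.40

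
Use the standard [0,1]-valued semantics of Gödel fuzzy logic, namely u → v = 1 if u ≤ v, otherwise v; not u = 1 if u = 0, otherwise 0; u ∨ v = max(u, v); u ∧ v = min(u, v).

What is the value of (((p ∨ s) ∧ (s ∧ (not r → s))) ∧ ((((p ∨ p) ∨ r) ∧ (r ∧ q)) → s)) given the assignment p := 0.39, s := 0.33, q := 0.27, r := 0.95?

(p ∨ s) = max(0.39, 0.33) = 0.39
not r: Gödel ¬ of 0.95 = 0 (operand ≠ 0)
(not r → s): 0 ≤ 0.33, so result = 1
(s ∧ (not r → s)) = min(0.33, 1) = 0.33
((p ∨ s) ∧ (s ∧ (not r → s))) = min(0.39, 0.33) = 0.33
(p ∨ p) = max(0.39, 0.39) = 0.39
((p ∨ p) ∨ r) = max(0.39, 0.95) = 0.95
(r ∧ q) = min(0.95, 0.27) = 0.27
(((p ∨ p) ∨ r) ∧ (r ∧ q)) = min(0.95, 0.27) = 0.27
((((p ∨ p) ∨ r) ∧ (r ∧ q)) → s): 0.27 ≤ 0.33, so result = 1
(((p ∨ s) ∧ (s ∧ (not r → s))) ∧ ((((p ∨ p) ∨ r) ∧ (r ∧ q)) → s)) = min(0.33, 1) = 0.33

0.33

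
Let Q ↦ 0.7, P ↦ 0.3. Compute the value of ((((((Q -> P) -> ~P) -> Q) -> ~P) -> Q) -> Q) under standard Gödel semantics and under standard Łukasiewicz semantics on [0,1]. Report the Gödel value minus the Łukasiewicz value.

-0.30

Gödel evaluation:
  (Q -> P): 0.7 > 0.3, so result = 0.3
  ~P: Gödel ¬ of 0.3 = 0 (operand ≠ 0)
  ((Q -> P) -> ~P): 0.3 > 0, so result = 0
  (((Q -> P) -> ~P) -> Q): 0 ≤ 0.7, so result = 1
  ~P: Gödel ¬ of 0.3 = 0 (operand ≠ 0)
  ((((Q -> P) -> ~P) -> Q) -> ~P): 1 > 0, so result = 0
  (((((Q -> P) -> ~P) -> Q) -> ~P) -> Q): 0 ≤ 0.7, so result = 1
  ((((((Q -> P) -> ~P) -> Q) -> ~P) -> Q) -> Q): 1 > 0.7, so result = 0.7
  Gödel value = 0.7
Łukasiewicz evaluation:
  (Q -> P): min(1, 1 − 0.7 + 0.3) = 0.6
  ~P: Łukasiewicz ¬ gives 1 − 0.3 = 0.7
  ((Q -> P) -> ~P): min(1, 1 − 0.6 + 0.7) = 1
  (((Q -> P) -> ~P) -> Q): min(1, 1 − 1 + 0.7) = 0.7
  ~P: Łukasiewicz ¬ gives 1 − 0.3 = 0.7
  ((((Q -> P) -> ~P) -> Q) -> ~P): min(1, 1 − 0.7 + 0.7) = 1
  (((((Q -> P) -> ~P) -> Q) -> ~P) -> Q): min(1, 1 − 1 + 0.7) = 0.7
  ((((((Q -> P) -> ~P) -> Q) -> ~P) -> Q) -> Q): min(1, 1 − 0.7 + 0.7) = 1
  Łukasiewicz value = 1
Difference: 0.7 − 1 = -0.30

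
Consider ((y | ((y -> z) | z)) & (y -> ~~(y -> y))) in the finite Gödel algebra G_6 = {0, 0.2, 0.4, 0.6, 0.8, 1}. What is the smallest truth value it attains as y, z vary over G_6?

0.20

The minimum is attained at y = 0.2, z = 0:
  (y -> z): 0.2 > 0, so result = 0
  ((y -> z) | z) = max(0, 0) = 0
  (y | ((y -> z) | z)) = max(0.2, 0) = 0.2
  (y -> y): 0.2 ≤ 0.2, so result = 1
  ~(y -> y): Gödel ¬ of 1 = 0 (operand ≠ 0)
  ~~(y -> y): Gödel ¬ of 0 = 1 (operand is 0)
  (y -> ~~(y -> y)): 0.2 ≤ 1, so result = 1
  ((y | ((y -> z) | z)) & (y -> ~~(y -> y))) = min(0.2, 1) = 0.2
Checking all 36 assignments confirms none give a value below 0.20.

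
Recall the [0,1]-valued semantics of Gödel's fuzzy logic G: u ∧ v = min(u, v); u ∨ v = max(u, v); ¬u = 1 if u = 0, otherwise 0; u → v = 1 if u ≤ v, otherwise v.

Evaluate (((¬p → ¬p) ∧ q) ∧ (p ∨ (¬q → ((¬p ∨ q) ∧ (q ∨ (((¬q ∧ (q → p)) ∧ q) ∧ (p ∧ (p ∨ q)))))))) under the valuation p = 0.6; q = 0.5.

0.50

¬p: Gödel ¬ of 0.6 = 0 (operand ≠ 0)
¬p: Gödel ¬ of 0.6 = 0 (operand ≠ 0)
(¬p → ¬p): 0 ≤ 0, so result = 1
((¬p → ¬p) ∧ q) = min(1, 0.5) = 0.5
¬q: Gödel ¬ of 0.5 = 0 (operand ≠ 0)
¬p: Gödel ¬ of 0.6 = 0 (operand ≠ 0)
(¬p ∨ q) = max(0, 0.5) = 0.5
¬q: Gödel ¬ of 0.5 = 0 (operand ≠ 0)
(q → p): 0.5 ≤ 0.6, so result = 1
(¬q ∧ (q → p)) = min(0, 1) = 0
((¬q ∧ (q → p)) ∧ q) = min(0, 0.5) = 0
(p ∨ q) = max(0.6, 0.5) = 0.6
(p ∧ (p ∨ q)) = min(0.6, 0.6) = 0.6
(((¬q ∧ (q → p)) ∧ q) ∧ (p ∧ (p ∨ q))) = min(0, 0.6) = 0
(q ∨ (((¬q ∧ (q → p)) ∧ q) ∧ (p ∧ (p ∨ q)))) = max(0.5, 0) = 0.5
((¬p ∨ q) ∧ (q ∨ (((¬q ∧ (q → p)) ∧ q) ∧ (p ∧ (p ∨ q))))) = min(0.5, 0.5) = 0.5
(¬q → ((¬p ∨ q) ∧ (q ∨ (((¬q ∧ (q → p)) ∧ q) ∧ (p ∧ (p ∨ q)))))): 0 ≤ 0.5, so result = 1
(p ∨ (¬q → ((¬p ∨ q) ∧ (q ∨ (((¬q ∧ (q → p)) ∧ q) ∧ (p ∧ (p ∨ q))))))) = max(0.6, 1) = 1
(((¬p → ¬p) ∧ q) ∧ (p ∨ (¬q → ((¬p ∨ q) ∧ (q ∨ (((¬q ∧ (q → p)) ∧ q) ∧ (p ∧ (p ∨ q)))))))) = min(0.5, 1) = 0.5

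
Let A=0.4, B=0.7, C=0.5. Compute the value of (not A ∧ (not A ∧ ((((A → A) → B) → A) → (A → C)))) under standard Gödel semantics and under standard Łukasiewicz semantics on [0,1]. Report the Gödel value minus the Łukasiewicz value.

Gödel evaluation:
  not A: Gödel ¬ of 0.4 = 0 (operand ≠ 0)
  not A: Gödel ¬ of 0.4 = 0 (operand ≠ 0)
  (A → A): 0.4 ≤ 0.4, so result = 1
  ((A → A) → B): 1 > 0.7, so result = 0.7
  (((A → A) → B) → A): 0.7 > 0.4, so result = 0.4
  (A → C): 0.4 ≤ 0.5, so result = 1
  ((((A → A) → B) → A) → (A → C)): 0.4 ≤ 1, so result = 1
  (not A ∧ ((((A → A) → B) → A) → (A → C))) = min(0, 1) = 0
  (not A ∧ (not A ∧ ((((A → A) → B) → A) → (A → C)))) = min(0, 0) = 0
  Gödel value = 0
Łukasiewicz evaluation:
  not A: Łukasiewicz ¬ gives 1 − 0.4 = 0.6
  not A: Łukasiewicz ¬ gives 1 − 0.4 = 0.6
  (A → A): min(1, 1 − 0.4 + 0.4) = 1
  ((A → A) → B): min(1, 1 − 1 + 0.7) = 0.7
  (((A → A) → B) → A): min(1, 1 − 0.7 + 0.4) = 0.7
  (A → C): min(1, 1 − 0.4 + 0.5) = 1
  ((((A → A) → B) → A) → (A → C)): min(1, 1 − 0.7 + 1) = 1
  (not A ∧ ((((A → A) → B) → A) → (A → C))) = min(0.6, 1) = 0.6
  (not A ∧ (not A ∧ ((((A → A) → B) → A) → (A → C)))) = min(0.6, 0.6) = 0.6
  Łukasiewicz value = 0.6
Difference: 0 − 0.6 = -0.60

-0.60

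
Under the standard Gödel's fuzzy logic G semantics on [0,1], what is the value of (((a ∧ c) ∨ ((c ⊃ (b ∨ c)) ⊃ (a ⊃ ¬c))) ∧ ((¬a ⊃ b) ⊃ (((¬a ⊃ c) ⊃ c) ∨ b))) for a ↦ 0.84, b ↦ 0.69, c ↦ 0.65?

0.65

(a ∧ c) = min(0.84, 0.65) = 0.65
(b ∨ c) = max(0.69, 0.65) = 0.69
(c ⊃ (b ∨ c)): 0.65 ≤ 0.69, so result = 1
¬c: Gödel ¬ of 0.65 = 0 (operand ≠ 0)
(a ⊃ ¬c): 0.84 > 0, so result = 0
((c ⊃ (b ∨ c)) ⊃ (a ⊃ ¬c)): 1 > 0, so result = 0
((a ∧ c) ∨ ((c ⊃ (b ∨ c)) ⊃ (a ⊃ ¬c))) = max(0.65, 0) = 0.65
¬a: Gödel ¬ of 0.84 = 0 (operand ≠ 0)
(¬a ⊃ b): 0 ≤ 0.69, so result = 1
¬a: Gödel ¬ of 0.84 = 0 (operand ≠ 0)
(¬a ⊃ c): 0 ≤ 0.65, so result = 1
((¬a ⊃ c) ⊃ c): 1 > 0.65, so result = 0.65
(((¬a ⊃ c) ⊃ c) ∨ b) = max(0.65, 0.69) = 0.69
((¬a ⊃ b) ⊃ (((¬a ⊃ c) ⊃ c) ∨ b)): 1 > 0.69, so result = 0.69
(((a ∧ c) ∨ ((c ⊃ (b ∨ c)) ⊃ (a ⊃ ¬c))) ∧ ((¬a ⊃ b) ⊃ (((¬a ⊃ c) ⊃ c) ∨ b))) = min(0.65, 0.69) = 0.65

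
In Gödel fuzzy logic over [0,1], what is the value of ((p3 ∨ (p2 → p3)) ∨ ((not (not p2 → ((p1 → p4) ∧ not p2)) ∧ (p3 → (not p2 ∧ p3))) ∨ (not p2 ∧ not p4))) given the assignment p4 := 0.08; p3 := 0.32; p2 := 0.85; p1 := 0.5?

(p2 → p3): 0.85 > 0.32, so result = 0.32
(p3 ∨ (p2 → p3)) = max(0.32, 0.32) = 0.32
not p2: Gödel ¬ of 0.85 = 0 (operand ≠ 0)
(p1 → p4): 0.5 > 0.08, so result = 0.08
not p2: Gödel ¬ of 0.85 = 0 (operand ≠ 0)
((p1 → p4) ∧ not p2) = min(0.08, 0) = 0
(not p2 → ((p1 → p4) ∧ not p2)): 0 ≤ 0, so result = 1
not (not p2 → ((p1 → p4) ∧ not p2)): Gödel ¬ of 1 = 0 (operand ≠ 0)
not p2: Gödel ¬ of 0.85 = 0 (operand ≠ 0)
(not p2 ∧ p3) = min(0, 0.32) = 0
(p3 → (not p2 ∧ p3)): 0.32 > 0, so result = 0
(not (not p2 → ((p1 → p4) ∧ not p2)) ∧ (p3 → (not p2 ∧ p3))) = min(0, 0) = 0
not p2: Gödel ¬ of 0.85 = 0 (operand ≠ 0)
not p4: Gödel ¬ of 0.08 = 0 (operand ≠ 0)
(not p2 ∧ not p4) = min(0, 0) = 0
((not (not p2 → ((p1 → p4) ∧ not p2)) ∧ (p3 → (not p2 ∧ p3))) ∨ (not p2 ∧ not p4)) = max(0, 0) = 0
((p3 ∨ (p2 → p3)) ∨ ((not (not p2 → ((p1 → p4) ∧ not p2)) ∧ (p3 → (not p2 ∧ p3))) ∨ (not p2 ∧ not p4))) = max(0.32, 0) = 0.32

0.32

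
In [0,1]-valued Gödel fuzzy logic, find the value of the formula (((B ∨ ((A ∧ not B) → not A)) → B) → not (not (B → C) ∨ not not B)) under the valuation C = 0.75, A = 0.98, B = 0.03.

0.00

not B: Gödel ¬ of 0.03 = 0 (operand ≠ 0)
(A ∧ not B) = min(0.98, 0) = 0
not A: Gödel ¬ of 0.98 = 0 (operand ≠ 0)
((A ∧ not B) → not A): 0 ≤ 0, so result = 1
(B ∨ ((A ∧ not B) → not A)) = max(0.03, 1) = 1
((B ∨ ((A ∧ not B) → not A)) → B): 1 > 0.03, so result = 0.03
(B → C): 0.03 ≤ 0.75, so result = 1
not (B → C): Gödel ¬ of 1 = 0 (operand ≠ 0)
not B: Gödel ¬ of 0.03 = 0 (operand ≠ 0)
not not B: Gödel ¬ of 0 = 1 (operand is 0)
(not (B → C) ∨ not not B) = max(0, 1) = 1
not (not (B → C) ∨ not not B): Gödel ¬ of 1 = 0 (operand ≠ 0)
(((B ∨ ((A ∧ not B) → not A)) → B) → not (not (B → C) ∨ not not B)): 0.03 > 0, so result = 0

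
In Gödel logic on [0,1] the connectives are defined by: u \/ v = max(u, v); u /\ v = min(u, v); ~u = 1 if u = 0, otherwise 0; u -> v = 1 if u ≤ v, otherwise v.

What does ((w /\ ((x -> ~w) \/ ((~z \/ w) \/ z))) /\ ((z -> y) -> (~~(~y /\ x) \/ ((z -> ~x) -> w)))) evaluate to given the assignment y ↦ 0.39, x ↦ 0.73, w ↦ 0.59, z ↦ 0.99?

0.59

~w: Gödel ¬ of 0.59 = 0 (operand ≠ 0)
(x -> ~w): 0.73 > 0, so result = 0
~z: Gödel ¬ of 0.99 = 0 (operand ≠ 0)
(~z \/ w) = max(0, 0.59) = 0.59
((~z \/ w) \/ z) = max(0.59, 0.99) = 0.99
((x -> ~w) \/ ((~z \/ w) \/ z)) = max(0, 0.99) = 0.99
(w /\ ((x -> ~w) \/ ((~z \/ w) \/ z))) = min(0.59, 0.99) = 0.59
(z -> y): 0.99 > 0.39, so result = 0.39
~y: Gödel ¬ of 0.39 = 0 (operand ≠ 0)
(~y /\ x) = min(0, 0.73) = 0
~(~y /\ x): Gödel ¬ of 0 = 1 (operand is 0)
~~(~y /\ x): Gödel ¬ of 1 = 0 (operand ≠ 0)
~x: Gödel ¬ of 0.73 = 0 (operand ≠ 0)
(z -> ~x): 0.99 > 0, so result = 0
((z -> ~x) -> w): 0 ≤ 0.59, so result = 1
(~~(~y /\ x) \/ ((z -> ~x) -> w)) = max(0, 1) = 1
((z -> y) -> (~~(~y /\ x) \/ ((z -> ~x) -> w))): 0.39 ≤ 1, so result = 1
((w /\ ((x -> ~w) \/ ((~z \/ w) \/ z))) /\ ((z -> y) -> (~~(~y /\ x) \/ ((z -> ~x) -> w)))) = min(0.59, 1) = 0.59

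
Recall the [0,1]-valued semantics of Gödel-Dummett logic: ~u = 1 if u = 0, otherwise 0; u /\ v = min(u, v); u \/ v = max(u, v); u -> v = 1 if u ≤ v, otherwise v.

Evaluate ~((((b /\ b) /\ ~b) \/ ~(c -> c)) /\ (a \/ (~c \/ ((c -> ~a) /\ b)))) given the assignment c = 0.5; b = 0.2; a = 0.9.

1.00

(b /\ b) = min(0.2, 0.2) = 0.2
~b: Gödel ¬ of 0.2 = 0 (operand ≠ 0)
((b /\ b) /\ ~b) = min(0.2, 0) = 0
(c -> c): 0.5 ≤ 0.5, so result = 1
~(c -> c): Gödel ¬ of 1 = 0 (operand ≠ 0)
(((b /\ b) /\ ~b) \/ ~(c -> c)) = max(0, 0) = 0
~c: Gödel ¬ of 0.5 = 0 (operand ≠ 0)
~a: Gödel ¬ of 0.9 = 0 (operand ≠ 0)
(c -> ~a): 0.5 > 0, so result = 0
((c -> ~a) /\ b) = min(0, 0.2) = 0
(~c \/ ((c -> ~a) /\ b)) = max(0, 0) = 0
(a \/ (~c \/ ((c -> ~a) /\ b))) = max(0.9, 0) = 0.9
((((b /\ b) /\ ~b) \/ ~(c -> c)) /\ (a \/ (~c \/ ((c -> ~a) /\ b)))) = min(0, 0.9) = 0
~((((b /\ b) /\ ~b) \/ ~(c -> c)) /\ (a \/ (~c \/ ((c -> ~a) /\ b)))): Gödel ¬ of 0 = 1 (operand is 0)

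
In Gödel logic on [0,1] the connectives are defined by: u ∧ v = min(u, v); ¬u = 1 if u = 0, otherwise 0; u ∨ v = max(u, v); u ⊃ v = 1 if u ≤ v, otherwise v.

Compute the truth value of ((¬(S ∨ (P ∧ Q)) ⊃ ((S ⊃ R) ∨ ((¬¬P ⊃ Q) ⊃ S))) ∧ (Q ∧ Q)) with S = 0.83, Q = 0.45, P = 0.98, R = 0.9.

0.45

(P ∧ Q) = min(0.98, 0.45) = 0.45
(S ∨ (P ∧ Q)) = max(0.83, 0.45) = 0.83
¬(S ∨ (P ∧ Q)): Gödel ¬ of 0.83 = 0 (operand ≠ 0)
(S ⊃ R): 0.83 ≤ 0.9, so result = 1
¬P: Gödel ¬ of 0.98 = 0 (operand ≠ 0)
¬¬P: Gödel ¬ of 0 = 1 (operand is 0)
(¬¬P ⊃ Q): 1 > 0.45, so result = 0.45
((¬¬P ⊃ Q) ⊃ S): 0.45 ≤ 0.83, so result = 1
((S ⊃ R) ∨ ((¬¬P ⊃ Q) ⊃ S)) = max(1, 1) = 1
(¬(S ∨ (P ∧ Q)) ⊃ ((S ⊃ R) ∨ ((¬¬P ⊃ Q) ⊃ S))): 0 ≤ 1, so result = 1
(Q ∧ Q) = min(0.45, 0.45) = 0.45
((¬(S ∨ (P ∧ Q)) ⊃ ((S ⊃ R) ∨ ((¬¬P ⊃ Q) ⊃ S))) ∧ (Q ∧ Q)) = min(1, 0.45) = 0.45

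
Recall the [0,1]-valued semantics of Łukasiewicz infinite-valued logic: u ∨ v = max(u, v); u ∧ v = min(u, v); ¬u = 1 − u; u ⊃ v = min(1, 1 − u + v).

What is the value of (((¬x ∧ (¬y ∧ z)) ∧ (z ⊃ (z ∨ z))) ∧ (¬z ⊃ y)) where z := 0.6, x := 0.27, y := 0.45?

¬x: Łukasiewicz ¬ gives 1 − 0.27 = 0.73
¬y: Łukasiewicz ¬ gives 1 − 0.45 = 0.55
(¬y ∧ z) = min(0.55, 0.6) = 0.55
(¬x ∧ (¬y ∧ z)) = min(0.73, 0.55) = 0.55
(z ∨ z) = max(0.6, 0.6) = 0.6
(z ⊃ (z ∨ z)): min(1, 1 − 0.6 + 0.6) = 1
((¬x ∧ (¬y ∧ z)) ∧ (z ⊃ (z ∨ z))) = min(0.55, 1) = 0.55
¬z: Łukasiewicz ¬ gives 1 − 0.6 = 0.4
(¬z ⊃ y): min(1, 1 − 0.4 + 0.45) = 1
(((¬x ∧ (¬y ∧ z)) ∧ (z ⊃ (z ∨ z))) ∧ (¬z ⊃ y)) = min(0.55, 1) = 0.55

0.55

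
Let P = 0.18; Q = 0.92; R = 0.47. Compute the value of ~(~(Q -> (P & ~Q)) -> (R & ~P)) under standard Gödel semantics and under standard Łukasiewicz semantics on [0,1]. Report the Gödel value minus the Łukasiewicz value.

Gödel evaluation:
  ~Q: Gödel ¬ of 0.92 = 0 (operand ≠ 0)
  (P & ~Q) = min(0.18, 0) = 0
  (Q -> (P & ~Q)): 0.92 > 0, so result = 0
  ~(Q -> (P & ~Q)): Gödel ¬ of 0 = 1 (operand is 0)
  ~P: Gödel ¬ of 0.18 = 0 (operand ≠ 0)
  (R & ~P) = min(0.47, 0) = 0
  (~(Q -> (P & ~Q)) -> (R & ~P)): 1 > 0, so result = 0
  ~(~(Q -> (P & ~Q)) -> (R & ~P)): Gödel ¬ of 0 = 1 (operand is 0)
  Gödel value = 1
Łukasiewicz evaluation:
  ~Q: Łukasiewicz ¬ gives 1 − 0.92 = 0.08
  (P & ~Q) = min(0.18, 0.08) = 0.08
  (Q -> (P & ~Q)): min(1, 1 − 0.92 + 0.08) = 0.16
  ~(Q -> (P & ~Q)): Łukasiewicz ¬ gives 1 − 0.16 = 0.84
  ~P: Łukasiewicz ¬ gives 1 − 0.18 = 0.82
  (R & ~P) = min(0.47, 0.82) = 0.47
  (~(Q -> (P & ~Q)) -> (R & ~P)): min(1, 1 − 0.84 + 0.47) = 0.63
  ~(~(Q -> (P & ~Q)) -> (R & ~P)): Łukasiewicz ¬ gives 1 − 0.63 = 0.37
  Łukasiewicz value = 0.37
Difference: 1 − 0.37 = 0.63

0.63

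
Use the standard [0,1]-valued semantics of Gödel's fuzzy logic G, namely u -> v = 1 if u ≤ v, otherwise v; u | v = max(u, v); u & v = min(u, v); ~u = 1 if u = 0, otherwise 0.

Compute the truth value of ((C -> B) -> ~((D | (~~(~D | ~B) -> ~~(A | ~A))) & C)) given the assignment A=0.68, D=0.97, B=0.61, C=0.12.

0.00

(C -> B): 0.12 ≤ 0.61, so result = 1
~D: Gödel ¬ of 0.97 = 0 (operand ≠ 0)
~B: Gödel ¬ of 0.61 = 0 (operand ≠ 0)
(~D | ~B) = max(0, 0) = 0
~(~D | ~B): Gödel ¬ of 0 = 1 (operand is 0)
~~(~D | ~B): Gödel ¬ of 1 = 0 (operand ≠ 0)
~A: Gödel ¬ of 0.68 = 0 (operand ≠ 0)
(A | ~A) = max(0.68, 0) = 0.68
~(A | ~A): Gödel ¬ of 0.68 = 0 (operand ≠ 0)
~~(A | ~A): Gödel ¬ of 0 = 1 (operand is 0)
(~~(~D | ~B) -> ~~(A | ~A)): 0 ≤ 1, so result = 1
(D | (~~(~D | ~B) -> ~~(A | ~A))) = max(0.97, 1) = 1
((D | (~~(~D | ~B) -> ~~(A | ~A))) & C) = min(1, 0.12) = 0.12
~((D | (~~(~D | ~B) -> ~~(A | ~A))) & C): Gödel ¬ of 0.12 = 0 (operand ≠ 0)
((C -> B) -> ~((D | (~~(~D | ~B) -> ~~(A | ~A))) & C)): 1 > 0, so result = 0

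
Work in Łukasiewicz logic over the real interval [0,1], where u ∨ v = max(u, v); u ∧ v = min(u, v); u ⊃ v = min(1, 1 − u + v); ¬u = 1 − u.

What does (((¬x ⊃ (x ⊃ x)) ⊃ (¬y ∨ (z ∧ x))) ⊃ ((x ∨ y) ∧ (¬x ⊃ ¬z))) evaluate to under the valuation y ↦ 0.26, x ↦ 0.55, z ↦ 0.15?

¬x: Łukasiewicz ¬ gives 1 − 0.55 = 0.45
(x ⊃ x): min(1, 1 − 0.55 + 0.55) = 1
(¬x ⊃ (x ⊃ x)): min(1, 1 − 0.45 + 1) = 1
¬y: Łukasiewicz ¬ gives 1 − 0.26 = 0.74
(z ∧ x) = min(0.15, 0.55) = 0.15
(¬y ∨ (z ∧ x)) = max(0.74, 0.15) = 0.74
((¬x ⊃ (x ⊃ x)) ⊃ (¬y ∨ (z ∧ x))): min(1, 1 − 1 + 0.74) = 0.74
(x ∨ y) = max(0.55, 0.26) = 0.55
¬x: Łukasiewicz ¬ gives 1 − 0.55 = 0.45
¬z: Łukasiewicz ¬ gives 1 − 0.15 = 0.85
(¬x ⊃ ¬z): min(1, 1 − 0.45 + 0.85) = 1
((x ∨ y) ∧ (¬x ⊃ ¬z)) = min(0.55, 1) = 0.55
(((¬x ⊃ (x ⊃ x)) ⊃ (¬y ∨ (z ∧ x))) ⊃ ((x ∨ y) ∧ (¬x ⊃ ¬z))): min(1, 1 − 0.74 + 0.55) = 0.81

0.81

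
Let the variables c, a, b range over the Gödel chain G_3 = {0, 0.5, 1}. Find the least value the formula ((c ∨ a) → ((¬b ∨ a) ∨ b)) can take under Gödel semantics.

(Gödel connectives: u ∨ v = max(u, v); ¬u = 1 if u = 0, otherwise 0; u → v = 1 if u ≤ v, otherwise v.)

0.50

The minimum is attained at c = 1, a = 0, b = 0.5:
  (c ∨ a) = max(1, 0) = 1
  ¬b: Gödel ¬ of 0.5 = 0 (operand ≠ 0)
  (¬b ∨ a) = max(0, 0) = 0
  ((¬b ∨ a) ∨ b) = max(0, 0.5) = 0.5
  ((c ∨ a) → ((¬b ∨ a) ∨ b)): 1 > 0.5, so result = 0.5
Checking all 27 assignments confirms none give a value below 0.50.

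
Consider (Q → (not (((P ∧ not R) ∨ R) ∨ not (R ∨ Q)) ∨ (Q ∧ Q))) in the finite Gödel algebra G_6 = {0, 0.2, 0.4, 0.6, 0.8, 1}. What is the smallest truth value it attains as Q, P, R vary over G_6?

1.00

Every assignment gives 1. For instance at Q = 0, P = 0, R = 0:
  not R: Gödel ¬ of 0 = 1 (operand is 0)
  (P ∧ not R) = min(0, 1) = 0
  ((P ∧ not R) ∨ R) = max(0, 0) = 0
  (R ∨ Q) = max(0, 0) = 0
  not (R ∨ Q): Gödel ¬ of 0 = 1 (operand is 0)
  (((P ∧ not R) ∨ R) ∨ not (R ∨ Q)) = max(0, 1) = 1
  not (((P ∧ not R) ∨ R) ∨ not (R ∨ Q)): Gödel ¬ of 1 = 0 (operand ≠ 0)
  (Q ∧ Q) = min(0, 0) = 0
  (not (((P ∧ not R) ∨ R) ∨ not (R ∨ Q)) ∨ (Q ∧ Q)) = max(0, 0) = 0
  (Q → (not (((P ∧ not R) ∨ R) ∨ not (R ∨ Q)) ∨ (Q ∧ Q))): 0 ≤ 0, so result = 1
All 216 assignments give value 1 — the formula is a G_6-tautology.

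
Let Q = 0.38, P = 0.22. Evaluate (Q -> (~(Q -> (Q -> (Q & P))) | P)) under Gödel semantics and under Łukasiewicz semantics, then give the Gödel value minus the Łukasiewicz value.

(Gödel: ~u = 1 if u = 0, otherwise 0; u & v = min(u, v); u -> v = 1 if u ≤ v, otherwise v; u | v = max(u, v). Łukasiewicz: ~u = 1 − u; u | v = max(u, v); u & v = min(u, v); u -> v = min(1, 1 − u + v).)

-0.62

Gödel evaluation:
  (Q & P) = min(0.38, 0.22) = 0.22
  (Q -> (Q & P)): 0.38 > 0.22, so result = 0.22
  (Q -> (Q -> (Q & P))): 0.38 > 0.22, so result = 0.22
  ~(Q -> (Q -> (Q & P))): Gödel ¬ of 0.22 = 0 (operand ≠ 0)
  (~(Q -> (Q -> (Q & P))) | P) = max(0, 0.22) = 0.22
  (Q -> (~(Q -> (Q -> (Q & P))) | P)): 0.38 > 0.22, so result = 0.22
  Gödel value = 0.22
Łukasiewicz evaluation:
  (Q & P) = min(0.38, 0.22) = 0.22
  (Q -> (Q & P)): min(1, 1 − 0.38 + 0.22) = 0.84
  (Q -> (Q -> (Q & P))): min(1, 1 − 0.38 + 0.84) = 1
  ~(Q -> (Q -> (Q & P))): Łukasiewicz ¬ gives 1 − 1 = 0
  (~(Q -> (Q -> (Q & P))) | P) = max(0, 0.22) = 0.22
  (Q -> (~(Q -> (Q -> (Q & P))) | P)): min(1, 1 − 0.38 + 0.22) = 0.84
  Łukasiewicz value = 0.84
Difference: 0.22 − 0.84 = -0.62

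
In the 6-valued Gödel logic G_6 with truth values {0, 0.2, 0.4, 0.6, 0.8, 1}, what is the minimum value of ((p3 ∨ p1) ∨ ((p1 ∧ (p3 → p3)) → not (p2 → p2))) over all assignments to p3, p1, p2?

The minimum is attained at p3 = 0, p1 = 0.2, p2 = 0:
  (p3 ∨ p1) = max(0, 0.2) = 0.2
  (p3 → p3): 0 ≤ 0, so result = 1
  (p1 ∧ (p3 → p3)) = min(0.2, 1) = 0.2
  (p2 → p2): 0 ≤ 0, so result = 1
  not (p2 → p2): Gödel ¬ of 1 = 0 (operand ≠ 0)
  ((p1 ∧ (p3 → p3)) → not (p2 → p2)): 0.2 > 0, so result = 0
  ((p3 ∨ p1) ∨ ((p1 ∧ (p3 → p3)) → not (p2 → p2))) = max(0.2, 0) = 0.2
Checking all 216 assignments confirms none give a value below 0.20.

0.20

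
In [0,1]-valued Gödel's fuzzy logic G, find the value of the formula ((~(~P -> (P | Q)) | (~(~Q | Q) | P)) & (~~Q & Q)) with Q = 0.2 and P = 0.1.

~P: Gödel ¬ of 0.1 = 0 (operand ≠ 0)
(P | Q) = max(0.1, 0.2) = 0.2
(~P -> (P | Q)): 0 ≤ 0.2, so result = 1
~(~P -> (P | Q)): Gödel ¬ of 1 = 0 (operand ≠ 0)
~Q: Gödel ¬ of 0.2 = 0 (operand ≠ 0)
(~Q | Q) = max(0, 0.2) = 0.2
~(~Q | Q): Gödel ¬ of 0.2 = 0 (operand ≠ 0)
(~(~Q | Q) | P) = max(0, 0.1) = 0.1
(~(~P -> (P | Q)) | (~(~Q | Q) | P)) = max(0, 0.1) = 0.1
~Q: Gödel ¬ of 0.2 = 0 (operand ≠ 0)
~~Q: Gödel ¬ of 0 = 1 (operand is 0)
(~~Q & Q) = min(1, 0.2) = 0.2
((~(~P -> (P | Q)) | (~(~Q | Q) | P)) & (~~Q & Q)) = min(0.1, 0.2) = 0.1

0.10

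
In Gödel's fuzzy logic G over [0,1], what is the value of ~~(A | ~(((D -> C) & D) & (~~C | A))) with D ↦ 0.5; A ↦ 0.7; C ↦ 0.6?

1.00

(D -> C): 0.5 ≤ 0.6, so result = 1
((D -> C) & D) = min(1, 0.5) = 0.5
~C: Gödel ¬ of 0.6 = 0 (operand ≠ 0)
~~C: Gödel ¬ of 0 = 1 (operand is 0)
(~~C | A) = max(1, 0.7) = 1
(((D -> C) & D) & (~~C | A)) = min(0.5, 1) = 0.5
~(((D -> C) & D) & (~~C | A)): Gödel ¬ of 0.5 = 0 (operand ≠ 0)
(A | ~(((D -> C) & D) & (~~C | A))) = max(0.7, 0) = 0.7
~(A | ~(((D -> C) & D) & (~~C | A))): Gödel ¬ of 0.7 = 0 (operand ≠ 0)
~~(A | ~(((D -> C) & D) & (~~C | A))): Gödel ¬ of 0 = 1 (operand is 0)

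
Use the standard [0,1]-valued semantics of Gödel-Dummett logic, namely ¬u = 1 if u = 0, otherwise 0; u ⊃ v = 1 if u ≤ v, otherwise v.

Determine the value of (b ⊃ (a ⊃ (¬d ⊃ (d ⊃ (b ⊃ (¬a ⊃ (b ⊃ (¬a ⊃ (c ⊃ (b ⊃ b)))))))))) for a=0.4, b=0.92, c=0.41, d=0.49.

¬d: Gödel ¬ of 0.49 = 0 (operand ≠ 0)
¬a: Gödel ¬ of 0.4 = 0 (operand ≠ 0)
¬a: Gödel ¬ of 0.4 = 0 (operand ≠ 0)
(b ⊃ b): 0.92 ≤ 0.92, so result = 1
(c ⊃ (b ⊃ b)): 0.41 ≤ 1, so result = 1
(¬a ⊃ (c ⊃ (b ⊃ b))): 0 ≤ 1, so result = 1
(b ⊃ (¬a ⊃ (c ⊃ (b ⊃ b)))): 0.92 ≤ 1, so result = 1
(¬a ⊃ (b ⊃ (¬a ⊃ (c ⊃ (b ⊃ b))))): 0 ≤ 1, so result = 1
(b ⊃ (¬a ⊃ (b ⊃ (¬a ⊃ (c ⊃ (b ⊃ b)))))): 0.92 ≤ 1, so result = 1
(d ⊃ (b ⊃ (¬a ⊃ (b ⊃ (¬a ⊃ (c ⊃ (b ⊃ b))))))): 0.49 ≤ 1, so result = 1
(¬d ⊃ (d ⊃ (b ⊃ (¬a ⊃ (b ⊃ (¬a ⊃ (c ⊃ (b ⊃ b)))))))): 0 ≤ 1, so result = 1
(a ⊃ (¬d ⊃ (d ⊃ (b ⊃ (¬a ⊃ (b ⊃ (¬a ⊃ (c ⊃ (b ⊃ b))))))))): 0.4 ≤ 1, so result = 1
(b ⊃ (a ⊃ (¬d ⊃ (d ⊃ (b ⊃ (¬a ⊃ (b ⊃ (¬a ⊃ (c ⊃ (b ⊃ b)))))))))): 0.92 ≤ 1, so result = 1

1.00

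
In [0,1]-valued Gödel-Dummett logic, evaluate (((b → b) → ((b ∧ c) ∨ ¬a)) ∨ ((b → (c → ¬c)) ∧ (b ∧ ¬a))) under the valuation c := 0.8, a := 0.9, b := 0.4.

0.40

(b → b): 0.4 ≤ 0.4, so result = 1
(b ∧ c) = min(0.4, 0.8) = 0.4
¬a: Gödel ¬ of 0.9 = 0 (operand ≠ 0)
((b ∧ c) ∨ ¬a) = max(0.4, 0) = 0.4
((b → b) → ((b ∧ c) ∨ ¬a)): 1 > 0.4, so result = 0.4
¬c: Gödel ¬ of 0.8 = 0 (operand ≠ 0)
(c → ¬c): 0.8 > 0, so result = 0
(b → (c → ¬c)): 0.4 > 0, so result = 0
¬a: Gödel ¬ of 0.9 = 0 (operand ≠ 0)
(b ∧ ¬a) = min(0.4, 0) = 0
((b → (c → ¬c)) ∧ (b ∧ ¬a)) = min(0, 0) = 0
(((b → b) → ((b ∧ c) ∨ ¬a)) ∨ ((b → (c → ¬c)) ∧ (b ∧ ¬a))) = max(0.4, 0) = 0.4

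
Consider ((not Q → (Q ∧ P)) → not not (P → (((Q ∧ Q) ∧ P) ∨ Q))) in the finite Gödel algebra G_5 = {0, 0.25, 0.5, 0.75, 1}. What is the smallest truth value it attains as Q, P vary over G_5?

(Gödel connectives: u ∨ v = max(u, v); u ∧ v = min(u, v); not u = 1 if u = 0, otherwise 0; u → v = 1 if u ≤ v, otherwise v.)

1.00

Every assignment gives 1. For instance at Q = 0, P = 0:
  not Q: Gödel ¬ of 0 = 1 (operand is 0)
  (Q ∧ P) = min(0, 0) = 0
  (not Q → (Q ∧ P)): 1 > 0, so result = 0
  (Q ∧ Q) = min(0, 0) = 0
  ((Q ∧ Q) ∧ P) = min(0, 0) = 0
  (((Q ∧ Q) ∧ P) ∨ Q) = max(0, 0) = 0
  (P → (((Q ∧ Q) ∧ P) ∨ Q)): 0 ≤ 0, so result = 1
  not (P → (((Q ∧ Q) ∧ P) ∨ Q)): Gödel ¬ of 1 = 0 (operand ≠ 0)
  not not (P → (((Q ∧ Q) ∧ P) ∨ Q)): Gödel ¬ of 0 = 1 (operand is 0)
  ((not Q → (Q ∧ P)) → not not (P → (((Q ∧ Q) ∧ P) ∨ Q))): 0 ≤ 1, so result = 1
All 25 assignments give value 1 — the formula is a G_5-tautology.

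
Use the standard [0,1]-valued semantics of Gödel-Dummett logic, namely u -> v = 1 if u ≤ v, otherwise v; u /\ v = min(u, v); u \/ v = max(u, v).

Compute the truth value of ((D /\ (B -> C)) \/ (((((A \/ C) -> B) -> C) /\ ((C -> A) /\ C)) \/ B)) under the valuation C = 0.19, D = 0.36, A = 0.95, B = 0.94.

(B -> C): 0.94 > 0.19, so result = 0.19
(D /\ (B -> C)) = min(0.36, 0.19) = 0.19
(A \/ C) = max(0.95, 0.19) = 0.95
((A \/ C) -> B): 0.95 > 0.94, so result = 0.94
(((A \/ C) -> B) -> C): 0.94 > 0.19, so result = 0.19
(C -> A): 0.19 ≤ 0.95, so result = 1
((C -> A) /\ C) = min(1, 0.19) = 0.19
((((A \/ C) -> B) -> C) /\ ((C -> A) /\ C)) = min(0.19, 0.19) = 0.19
(((((A \/ C) -> B) -> C) /\ ((C -> A) /\ C)) \/ B) = max(0.19, 0.94) = 0.94
((D /\ (B -> C)) \/ (((((A \/ C) -> B) -> C) /\ ((C -> A) /\ C)) \/ B)) = max(0.19, 0.94) = 0.94

0.94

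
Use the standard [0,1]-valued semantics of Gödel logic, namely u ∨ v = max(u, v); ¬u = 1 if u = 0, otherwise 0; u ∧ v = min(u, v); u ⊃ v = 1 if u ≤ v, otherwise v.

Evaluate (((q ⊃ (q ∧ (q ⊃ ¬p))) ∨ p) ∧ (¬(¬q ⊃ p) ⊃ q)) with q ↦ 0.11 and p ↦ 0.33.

0.33

¬p: Gödel ¬ of 0.33 = 0 (operand ≠ 0)
(q ⊃ ¬p): 0.11 > 0, so result = 0
(q ∧ (q ⊃ ¬p)) = min(0.11, 0) = 0
(q ⊃ (q ∧ (q ⊃ ¬p))): 0.11 > 0, so result = 0
((q ⊃ (q ∧ (q ⊃ ¬p))) ∨ p) = max(0, 0.33) = 0.33
¬q: Gödel ¬ of 0.11 = 0 (operand ≠ 0)
(¬q ⊃ p): 0 ≤ 0.33, so result = 1
¬(¬q ⊃ p): Gödel ¬ of 1 = 0 (operand ≠ 0)
(¬(¬q ⊃ p) ⊃ q): 0 ≤ 0.11, so result = 1
(((q ⊃ (q ∧ (q ⊃ ¬p))) ∨ p) ∧ (¬(¬q ⊃ p) ⊃ q)) = min(0.33, 1) = 0.33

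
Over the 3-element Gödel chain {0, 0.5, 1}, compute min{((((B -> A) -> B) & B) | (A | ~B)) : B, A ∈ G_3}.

0.50

The minimum is attained at B = 0.5, A = 0:
  (B -> A): 0.5 > 0, so result = 0
  ((B -> A) -> B): 0 ≤ 0.5, so result = 1
  (((B -> A) -> B) & B) = min(1, 0.5) = 0.5
  ~B: Gödel ¬ of 0.5 = 0 (operand ≠ 0)
  (A | ~B) = max(0, 0) = 0
  ((((B -> A) -> B) & B) | (A | ~B)) = max(0.5, 0) = 0.5
Checking all 9 assignments confirms none give a value below 0.50.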